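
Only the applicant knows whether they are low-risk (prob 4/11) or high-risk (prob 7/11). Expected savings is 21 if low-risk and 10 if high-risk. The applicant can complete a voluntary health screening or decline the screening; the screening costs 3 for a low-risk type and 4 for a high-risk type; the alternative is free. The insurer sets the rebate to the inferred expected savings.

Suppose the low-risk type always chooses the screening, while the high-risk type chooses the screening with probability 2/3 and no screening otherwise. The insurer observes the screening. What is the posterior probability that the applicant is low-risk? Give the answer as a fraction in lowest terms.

P(the screening) = (4/11)·1 + (7/11)·(2/3) = 26/33.
By Bayes' rule, P(low-risk | the screening) = (4/11) / (26/33) = 6/13.

6/13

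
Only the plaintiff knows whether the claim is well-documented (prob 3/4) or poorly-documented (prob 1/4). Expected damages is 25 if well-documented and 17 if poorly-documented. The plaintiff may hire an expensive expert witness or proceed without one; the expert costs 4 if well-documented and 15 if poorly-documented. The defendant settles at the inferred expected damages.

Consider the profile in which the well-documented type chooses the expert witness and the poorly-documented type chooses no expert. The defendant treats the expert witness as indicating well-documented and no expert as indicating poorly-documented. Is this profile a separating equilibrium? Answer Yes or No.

Yes

Under these beliefs, the expert witness earns settlement 25 and no expert earns settlement 17.
well-documented: the expert witness nets 25 − 4 = 21; no expert nets 17. well-documented prefers the expert witness.
poorly-documented: the expert witness nets 25 − 15 = 10; no expert nets 17. poorly-documented prefers no expert.
Neither type deviates, so the separating profile is an equilibrium.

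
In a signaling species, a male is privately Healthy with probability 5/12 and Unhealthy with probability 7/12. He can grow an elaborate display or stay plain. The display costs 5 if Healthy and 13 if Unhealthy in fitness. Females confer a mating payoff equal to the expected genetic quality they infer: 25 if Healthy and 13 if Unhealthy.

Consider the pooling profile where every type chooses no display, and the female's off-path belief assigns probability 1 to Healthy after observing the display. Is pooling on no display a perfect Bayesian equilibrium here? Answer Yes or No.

No

On path, the female holds the prior and pays 5/12·25 + 7/12·13 = 18. Off path (the display), believing Healthy, it pays 25.
Healthy: no display nets 18; the display nets 25 − 5 = 20. Healthy would deviate.
Unhealthy: no display nets 18; the display nets 25 − 13 = 12. Unhealthy stays.
A type deviates, so pooling fails.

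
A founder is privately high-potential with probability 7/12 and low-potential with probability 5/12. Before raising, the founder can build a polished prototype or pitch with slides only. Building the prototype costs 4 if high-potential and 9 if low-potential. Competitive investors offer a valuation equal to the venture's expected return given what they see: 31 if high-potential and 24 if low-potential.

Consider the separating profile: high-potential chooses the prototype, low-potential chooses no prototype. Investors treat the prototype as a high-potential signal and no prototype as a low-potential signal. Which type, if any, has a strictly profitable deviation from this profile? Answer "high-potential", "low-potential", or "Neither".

Neither

The prototype pays 31; no prototype pays 24.
high-potential: assigned the prototype, nets 31 − 4 = 27; deviating to no prototype nets 24.
low-potential: assigned no prototype, nets 24; deviating to the prototype nets 31 − 9 = 22.
Both types strictly prefer their assigned action; no profitable deviation.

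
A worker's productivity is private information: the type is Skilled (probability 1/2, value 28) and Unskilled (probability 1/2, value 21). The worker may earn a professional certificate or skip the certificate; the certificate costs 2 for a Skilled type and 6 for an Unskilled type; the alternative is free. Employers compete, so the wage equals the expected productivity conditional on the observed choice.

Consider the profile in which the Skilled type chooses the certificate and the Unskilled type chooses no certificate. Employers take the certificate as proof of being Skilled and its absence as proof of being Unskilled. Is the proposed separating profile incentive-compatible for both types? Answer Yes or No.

Under these beliefs, the certificate earns wage 28 and no certificate earns wage 21.
Skilled: the certificate nets 28 − 2 = 26; no certificate nets 21. Skilled prefers the certificate.
Unskilled: the certificate nets 28 − 6 = 22; no certificate nets 21. Unskilled would deviate to the certificate.
Unskilled has a profitable deviation, so the profile is not an equilibrium.

No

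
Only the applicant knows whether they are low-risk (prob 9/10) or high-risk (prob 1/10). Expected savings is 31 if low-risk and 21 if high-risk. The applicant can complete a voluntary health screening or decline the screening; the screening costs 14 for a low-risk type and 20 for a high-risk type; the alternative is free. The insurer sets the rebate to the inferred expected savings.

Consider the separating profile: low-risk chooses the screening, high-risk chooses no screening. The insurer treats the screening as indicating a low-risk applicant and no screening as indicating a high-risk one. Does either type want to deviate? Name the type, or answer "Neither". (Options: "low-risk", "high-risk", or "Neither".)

low-risk

The screening pays 31; no screening pays 21.
low-risk: assigned the screening, nets 31 − 14 = 17; deviating to no screening nets 21.
high-risk: assigned no screening, nets 21; deviating to the screening nets 31 − 20 = 11.
The low-risk type gains 4 by deviating.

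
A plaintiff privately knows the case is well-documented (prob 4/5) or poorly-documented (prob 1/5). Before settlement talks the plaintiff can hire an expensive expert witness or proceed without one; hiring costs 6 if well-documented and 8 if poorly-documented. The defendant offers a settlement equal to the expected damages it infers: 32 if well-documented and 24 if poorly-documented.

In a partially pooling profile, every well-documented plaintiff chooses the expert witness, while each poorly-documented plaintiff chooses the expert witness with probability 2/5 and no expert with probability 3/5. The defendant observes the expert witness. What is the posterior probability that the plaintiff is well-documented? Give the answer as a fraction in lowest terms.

P(the expert witness) = (4/5)·1 + (1/5)·(2/5) = 22/25.
By Bayes' rule, P(well-documented | the expert witness) = (4/5) / (22/25) = 10/11.

10/11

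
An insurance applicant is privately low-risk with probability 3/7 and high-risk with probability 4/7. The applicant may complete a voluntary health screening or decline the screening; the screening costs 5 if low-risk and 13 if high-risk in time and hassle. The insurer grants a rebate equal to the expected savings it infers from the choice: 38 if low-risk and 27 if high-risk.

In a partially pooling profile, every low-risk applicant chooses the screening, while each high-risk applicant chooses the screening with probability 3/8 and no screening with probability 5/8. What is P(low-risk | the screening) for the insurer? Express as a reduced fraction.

2/3

P(the screening) = (3/7)·1 + (4/7)·(3/8) = 9/14.
By Bayes' rule, P(low-risk | the screening) = (3/7) / (9/14) = 2/3.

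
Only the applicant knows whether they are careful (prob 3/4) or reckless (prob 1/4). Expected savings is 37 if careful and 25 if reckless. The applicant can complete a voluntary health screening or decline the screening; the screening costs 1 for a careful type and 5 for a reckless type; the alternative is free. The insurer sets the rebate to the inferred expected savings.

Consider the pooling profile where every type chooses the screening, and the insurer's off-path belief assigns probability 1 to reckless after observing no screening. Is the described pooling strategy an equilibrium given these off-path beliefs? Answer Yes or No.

Yes

On path, the insurer holds the prior and pays 3/4·37 + 1/4·25 = 34. Off path (no screening), believing reckless, it pays 25.
careful: the screening nets 34 − 1 = 33; no screening nets 25. careful stays.
reckless: the screening nets 34 − 5 = 29; no screening nets 25. reckless stays.
No type deviates, so pooling is sustained.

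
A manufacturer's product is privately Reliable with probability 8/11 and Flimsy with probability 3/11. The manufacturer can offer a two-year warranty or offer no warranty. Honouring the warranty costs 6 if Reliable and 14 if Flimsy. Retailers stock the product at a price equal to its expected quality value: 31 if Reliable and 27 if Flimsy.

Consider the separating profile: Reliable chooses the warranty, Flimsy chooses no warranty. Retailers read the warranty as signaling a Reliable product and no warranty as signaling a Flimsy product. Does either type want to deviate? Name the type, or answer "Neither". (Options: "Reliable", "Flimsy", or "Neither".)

The warranty pays 31; no warranty pays 27.
Reliable: assigned the warranty, nets 31 − 6 = 25; deviating to no warranty nets 27.
Flimsy: assigned no warranty, nets 27; deviating to the warranty nets 31 − 14 = 17.
The Reliable type gains 2 by deviating.

Reliable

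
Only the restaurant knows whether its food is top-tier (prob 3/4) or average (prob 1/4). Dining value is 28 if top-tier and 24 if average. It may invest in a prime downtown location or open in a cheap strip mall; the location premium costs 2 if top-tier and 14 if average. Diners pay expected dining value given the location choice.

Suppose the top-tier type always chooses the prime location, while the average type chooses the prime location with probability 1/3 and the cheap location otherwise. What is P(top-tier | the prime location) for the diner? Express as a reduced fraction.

9/10

P(the prime location) = (3/4)·1 + (1/4)·(1/3) = 5/6.
By Bayes' rule, P(top-tier | the prime location) = (3/4) / (5/6) = 9/10.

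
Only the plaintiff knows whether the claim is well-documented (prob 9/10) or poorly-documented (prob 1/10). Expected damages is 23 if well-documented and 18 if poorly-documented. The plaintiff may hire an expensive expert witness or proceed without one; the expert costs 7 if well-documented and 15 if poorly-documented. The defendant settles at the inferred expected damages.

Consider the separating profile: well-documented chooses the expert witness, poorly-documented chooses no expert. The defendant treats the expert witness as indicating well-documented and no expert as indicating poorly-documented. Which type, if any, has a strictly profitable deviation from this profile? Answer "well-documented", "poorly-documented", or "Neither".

well-documented

The expert witness pays 23; no expert pays 18.
well-documented: assigned the expert witness, nets 23 − 7 = 16; deviating to no expert nets 18.
poorly-documented: assigned no expert, nets 18; deviating to the expert witness nets 23 − 15 = 8.
The well-documented type gains 2 by deviating.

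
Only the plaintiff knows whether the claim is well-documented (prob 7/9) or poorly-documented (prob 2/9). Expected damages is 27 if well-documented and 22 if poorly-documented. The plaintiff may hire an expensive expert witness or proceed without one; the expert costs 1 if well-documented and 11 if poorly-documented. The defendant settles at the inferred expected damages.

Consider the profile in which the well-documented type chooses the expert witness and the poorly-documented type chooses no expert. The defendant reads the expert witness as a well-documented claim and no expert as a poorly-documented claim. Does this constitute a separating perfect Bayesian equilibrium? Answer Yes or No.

Yes

Under these beliefs, the expert witness earns settlement 27 and no expert earns settlement 22.
well-documented: the expert witness nets 27 − 1 = 26; no expert nets 22. well-documented prefers the expert witness.
poorly-documented: the expert witness nets 27 − 11 = 16; no expert nets 22. poorly-documented prefers no expert.
Neither type deviates, so the separating profile is an equilibrium.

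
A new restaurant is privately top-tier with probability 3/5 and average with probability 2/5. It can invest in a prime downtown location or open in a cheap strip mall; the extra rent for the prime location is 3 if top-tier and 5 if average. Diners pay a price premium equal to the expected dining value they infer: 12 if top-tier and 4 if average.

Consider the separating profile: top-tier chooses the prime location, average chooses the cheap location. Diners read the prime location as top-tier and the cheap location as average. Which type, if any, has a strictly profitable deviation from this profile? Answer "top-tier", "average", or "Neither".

The prime location pays 12; the cheap location pays 4.
top-tier: assigned the prime location, nets 12 − 3 = 9; deviating to the cheap location nets 4.
average: assigned the cheap location, nets 4; deviating to the prime location nets 12 − 5 = 7.
The average type gains 3 by deviating.

average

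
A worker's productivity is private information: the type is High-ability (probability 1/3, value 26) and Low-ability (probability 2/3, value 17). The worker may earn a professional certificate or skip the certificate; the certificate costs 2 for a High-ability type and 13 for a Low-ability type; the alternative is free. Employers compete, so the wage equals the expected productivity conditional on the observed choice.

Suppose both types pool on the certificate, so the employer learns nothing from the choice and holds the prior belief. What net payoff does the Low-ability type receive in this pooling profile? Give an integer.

7

Pooled wage = 1/3·26 + 2/3·17 = 20.
Low-ability pays cost 13 for the certificate, so net payoff = 20 − 13 = 7.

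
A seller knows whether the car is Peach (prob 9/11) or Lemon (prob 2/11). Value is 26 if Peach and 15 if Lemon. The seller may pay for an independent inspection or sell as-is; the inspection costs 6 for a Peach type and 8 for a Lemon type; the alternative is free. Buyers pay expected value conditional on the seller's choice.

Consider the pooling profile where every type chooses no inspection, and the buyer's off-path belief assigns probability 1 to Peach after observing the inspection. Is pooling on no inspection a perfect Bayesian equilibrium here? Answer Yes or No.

Yes

On path, the buyer holds the prior and pays 9/11·26 + 2/11·15 = 24. Off path (the inspection), believing Peach, it pays 26.
Peach: no inspection nets 24; the inspection nets 26 − 6 = 20. Peach stays.
Lemon: no inspection nets 24; the inspection nets 26 − 8 = 18. Lemon stays.
No type deviates, so pooling is sustained.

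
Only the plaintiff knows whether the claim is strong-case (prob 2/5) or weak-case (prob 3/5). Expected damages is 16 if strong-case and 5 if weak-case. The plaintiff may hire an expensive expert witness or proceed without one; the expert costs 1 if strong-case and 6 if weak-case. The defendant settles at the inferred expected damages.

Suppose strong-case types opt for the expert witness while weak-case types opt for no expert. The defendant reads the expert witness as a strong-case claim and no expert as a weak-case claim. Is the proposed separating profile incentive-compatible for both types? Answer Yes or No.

No

Under these beliefs, the expert witness earns settlement 16 and no expert earns settlement 5.
strong-case: the expert witness nets 16 − 1 = 15; no expert nets 5. strong-case prefers the expert witness.
weak-case: the expert witness nets 16 − 6 = 10; no expert nets 5. weak-case would deviate to the expert witness.
weak-case has a profitable deviation, so the profile is not an equilibrium.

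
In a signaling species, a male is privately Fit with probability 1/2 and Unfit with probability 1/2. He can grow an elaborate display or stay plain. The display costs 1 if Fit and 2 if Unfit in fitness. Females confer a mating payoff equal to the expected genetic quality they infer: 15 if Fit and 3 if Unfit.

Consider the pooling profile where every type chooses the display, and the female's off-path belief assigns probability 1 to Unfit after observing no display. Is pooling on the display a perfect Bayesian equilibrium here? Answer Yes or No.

On path, the female holds the prior and pays 1/2·15 + 1/2·3 = 9. Off path (no display), believing Unfit, it pays 3.
Fit: the display nets 9 − 1 = 8; no display nets 3. Fit stays.
Unfit: the display nets 9 − 2 = 7; no display nets 3. Unfit stays.
No type deviates, so pooling is sustained.

Yes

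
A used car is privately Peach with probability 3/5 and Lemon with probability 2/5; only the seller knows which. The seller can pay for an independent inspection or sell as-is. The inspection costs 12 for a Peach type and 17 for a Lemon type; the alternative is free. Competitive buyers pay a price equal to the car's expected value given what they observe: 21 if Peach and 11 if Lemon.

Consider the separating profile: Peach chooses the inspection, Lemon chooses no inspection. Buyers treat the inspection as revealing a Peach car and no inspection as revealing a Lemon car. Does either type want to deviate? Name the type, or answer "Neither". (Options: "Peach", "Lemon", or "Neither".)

The inspection pays 21; no inspection pays 11.
Peach: assigned the inspection, nets 21 − 12 = 9; deviating to no inspection nets 11.
Lemon: assigned no inspection, nets 11; deviating to the inspection nets 21 − 17 = 4.
The Peach type gains 2 by deviating.

Peach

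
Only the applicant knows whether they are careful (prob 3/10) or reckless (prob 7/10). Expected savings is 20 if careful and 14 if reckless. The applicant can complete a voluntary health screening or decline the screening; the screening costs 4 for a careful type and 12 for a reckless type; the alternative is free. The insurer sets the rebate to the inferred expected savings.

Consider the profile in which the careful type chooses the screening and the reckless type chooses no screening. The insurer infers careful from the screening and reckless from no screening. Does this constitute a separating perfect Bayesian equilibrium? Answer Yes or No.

Yes

Under these beliefs, the screening earns rebate 20 and no screening earns rebate 14.
careful: the screening nets 20 − 4 = 16; no screening nets 14. careful prefers the screening.
reckless: the screening nets 20 − 12 = 8; no screening nets 14. reckless prefers no screening.
Neither type deviates, so the separating profile is an equilibrium.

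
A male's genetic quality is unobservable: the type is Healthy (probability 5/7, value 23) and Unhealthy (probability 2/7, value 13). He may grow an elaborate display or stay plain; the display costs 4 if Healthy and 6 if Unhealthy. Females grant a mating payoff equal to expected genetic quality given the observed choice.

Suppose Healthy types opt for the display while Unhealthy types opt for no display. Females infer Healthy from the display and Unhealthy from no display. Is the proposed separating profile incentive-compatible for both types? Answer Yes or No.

Under these beliefs, the display earns mating payoff 23 and no display earns mating payoff 13.
Healthy: the display nets 23 − 4 = 19; no display nets 13. Healthy prefers the display.
Unhealthy: the display nets 23 − 6 = 17; no display nets 13. Unhealthy would deviate to the display.
Unhealthy has a profitable deviation, so the profile is not an equilibrium.

No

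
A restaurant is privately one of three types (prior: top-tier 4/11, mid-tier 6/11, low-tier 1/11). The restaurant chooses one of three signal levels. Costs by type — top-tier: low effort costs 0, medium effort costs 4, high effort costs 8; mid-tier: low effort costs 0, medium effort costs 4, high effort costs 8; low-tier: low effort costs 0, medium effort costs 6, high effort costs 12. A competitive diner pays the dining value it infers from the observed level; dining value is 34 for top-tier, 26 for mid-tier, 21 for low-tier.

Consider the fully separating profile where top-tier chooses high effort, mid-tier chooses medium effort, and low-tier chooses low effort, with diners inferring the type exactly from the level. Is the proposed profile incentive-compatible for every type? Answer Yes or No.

Separating price premiums: high effort → 34, medium effort → 26, low effort → 21.
top-tier (assigned high effort): low effort: 21 − 0 = 21; medium effort: 26 − 4 = 22; high effort: 34 − 8 = 26. top-tier stays.
mid-tier (assigned medium effort): low effort: 21 − 0 = 21; medium effort: 26 − 4 = 22; high effort: 34 − 8 = 26. mid-tier prefers high effort.
low-tier (assigned low effort): low effort: 21 − 0 = 21; medium effort: 26 − 6 = 20; high effort: 34 − 12 = 22. low-tier prefers high effort.
At least one type deviates; the separating profile fails.

No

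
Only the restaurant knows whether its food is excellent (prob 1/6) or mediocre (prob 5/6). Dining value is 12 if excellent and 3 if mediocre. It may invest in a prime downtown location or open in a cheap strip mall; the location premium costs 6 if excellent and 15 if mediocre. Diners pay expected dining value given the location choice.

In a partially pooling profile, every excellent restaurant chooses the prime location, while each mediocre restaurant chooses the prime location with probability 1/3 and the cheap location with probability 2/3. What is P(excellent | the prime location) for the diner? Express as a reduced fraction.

P(the prime location) = (1/6)·1 + (5/6)·(1/3) = 4/9.
By Bayes' rule, P(excellent | the prime location) = (1/6) / (4/9) = 3/8.

3/8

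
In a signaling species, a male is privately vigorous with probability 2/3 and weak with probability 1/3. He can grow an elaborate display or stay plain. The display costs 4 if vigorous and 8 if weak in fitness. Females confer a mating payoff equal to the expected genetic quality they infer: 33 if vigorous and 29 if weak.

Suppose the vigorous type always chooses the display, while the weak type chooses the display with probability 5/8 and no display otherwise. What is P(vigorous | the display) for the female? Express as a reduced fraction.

16/21

P(the display) = (2/3)·1 + (1/3)·(5/8) = 7/8.
By Bayes' rule, P(vigorous | the display) = (2/3) / (7/8) = 16/21.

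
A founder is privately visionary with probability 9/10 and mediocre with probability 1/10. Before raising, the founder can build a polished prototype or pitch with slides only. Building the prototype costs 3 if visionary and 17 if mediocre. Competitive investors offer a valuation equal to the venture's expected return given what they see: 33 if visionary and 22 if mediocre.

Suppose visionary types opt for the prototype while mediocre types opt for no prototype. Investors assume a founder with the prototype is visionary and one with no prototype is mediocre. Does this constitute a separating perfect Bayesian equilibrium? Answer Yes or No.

Under these beliefs, the prototype earns valuation 33 and no prototype earns valuation 22.
visionary: the prototype nets 33 − 3 = 30; no prototype nets 22. visionary prefers the prototype.
mediocre: the prototype nets 33 − 17 = 16; no prototype nets 22. mediocre prefers no prototype.
Neither type deviates, so the separating profile is an equilibrium.

Yes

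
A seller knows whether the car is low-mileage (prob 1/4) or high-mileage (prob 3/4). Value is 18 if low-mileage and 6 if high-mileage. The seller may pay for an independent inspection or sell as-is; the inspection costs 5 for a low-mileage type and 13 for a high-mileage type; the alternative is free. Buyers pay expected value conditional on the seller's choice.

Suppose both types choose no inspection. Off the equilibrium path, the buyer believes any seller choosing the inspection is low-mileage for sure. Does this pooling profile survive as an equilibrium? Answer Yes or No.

On path, the buyer holds the prior and pays 1/4·18 + 3/4·6 = 9. Off path (the inspection), believing low-mileage, it pays 18.
low-mileage: no inspection nets 9; the inspection nets 18 − 5 = 13. low-mileage would deviate.
high-mileage: no inspection nets 9; the inspection nets 18 − 13 = 5. high-mileage stays.
A type deviates, so pooling fails.

No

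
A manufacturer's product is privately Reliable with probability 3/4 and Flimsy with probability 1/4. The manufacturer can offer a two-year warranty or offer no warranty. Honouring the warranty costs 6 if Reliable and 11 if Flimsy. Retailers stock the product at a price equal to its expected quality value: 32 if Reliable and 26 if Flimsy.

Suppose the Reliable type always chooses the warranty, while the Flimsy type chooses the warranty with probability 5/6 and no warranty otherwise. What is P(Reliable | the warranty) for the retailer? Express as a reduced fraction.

P(the warranty) = (3/4)·1 + (1/4)·(5/6) = 23/24.
By Bayes' rule, P(Reliable | the warranty) = (3/4) / (23/24) = 18/23.

18/23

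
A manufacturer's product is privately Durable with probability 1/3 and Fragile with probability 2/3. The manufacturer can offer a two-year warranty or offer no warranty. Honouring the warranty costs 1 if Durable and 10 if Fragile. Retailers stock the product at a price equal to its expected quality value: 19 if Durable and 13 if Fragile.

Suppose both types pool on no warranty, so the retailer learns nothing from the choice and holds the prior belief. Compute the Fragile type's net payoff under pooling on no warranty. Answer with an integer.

Pooled price = 1/3·19 + 2/3·13 = 15.
Fragile pays no cost for no warranty, so net payoff = 15.

15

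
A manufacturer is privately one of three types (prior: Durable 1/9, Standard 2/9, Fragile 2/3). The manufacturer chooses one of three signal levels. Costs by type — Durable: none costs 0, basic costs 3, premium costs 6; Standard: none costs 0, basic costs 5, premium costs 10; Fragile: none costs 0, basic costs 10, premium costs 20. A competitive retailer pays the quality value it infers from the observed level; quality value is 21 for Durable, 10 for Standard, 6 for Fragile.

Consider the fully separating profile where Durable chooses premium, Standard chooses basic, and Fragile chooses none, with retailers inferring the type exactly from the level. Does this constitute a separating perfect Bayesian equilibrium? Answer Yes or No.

Separating prices: premium → 21, basic → 10, none → 6.
Durable (assigned premium): none: 6 − 0 = 6; basic: 10 − 3 = 7; premium: 21 − 6 = 15. Durable stays.
Standard (assigned basic): none: 6 − 0 = 6; basic: 10 − 5 = 5; premium: 21 − 10 = 11. Standard prefers premium.
Fragile (assigned none): none: 6 − 0 = 6; basic: 10 − 10 = 0; premium: 21 − 20 = 1. Fragile stays.
At least one type deviates; the separating profile fails.

No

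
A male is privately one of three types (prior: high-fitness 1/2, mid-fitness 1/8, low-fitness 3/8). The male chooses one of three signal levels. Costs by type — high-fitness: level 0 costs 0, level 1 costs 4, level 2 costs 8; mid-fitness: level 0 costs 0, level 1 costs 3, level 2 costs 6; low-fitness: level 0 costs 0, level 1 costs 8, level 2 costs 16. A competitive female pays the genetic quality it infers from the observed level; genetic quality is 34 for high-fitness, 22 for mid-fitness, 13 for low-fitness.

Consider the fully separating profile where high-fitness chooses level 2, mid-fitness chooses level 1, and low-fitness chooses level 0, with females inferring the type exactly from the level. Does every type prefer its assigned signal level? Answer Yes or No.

Separating mating payoffs: level 2 → 34, level 1 → 22, level 0 → 13.
high-fitness (assigned level 2): level 0: 13 − 0 = 13; level 1: 22 − 4 = 18; level 2: 34 − 8 = 26. high-fitness stays.
mid-fitness (assigned level 1): level 0: 13 − 0 = 13; level 1: 22 − 3 = 19; level 2: 34 − 6 = 28. mid-fitness prefers level 2.
low-fitness (assigned level 0): level 0: 13 − 0 = 13; level 1: 22 − 8 = 14; level 2: 34 − 16 = 18. low-fitness prefers level 2.
At least one type deviates; the separating profile fails.

No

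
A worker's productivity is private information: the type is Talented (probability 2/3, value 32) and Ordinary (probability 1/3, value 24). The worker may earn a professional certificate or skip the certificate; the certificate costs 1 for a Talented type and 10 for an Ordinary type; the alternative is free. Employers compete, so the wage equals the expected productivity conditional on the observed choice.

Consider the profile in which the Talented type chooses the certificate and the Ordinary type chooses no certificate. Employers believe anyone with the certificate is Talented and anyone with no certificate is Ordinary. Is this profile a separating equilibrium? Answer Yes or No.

Under these beliefs, the certificate earns wage 32 and no certificate earns wage 24.
Talented: the certificate nets 32 − 1 = 31; no certificate nets 24. Talented prefers the certificate.
Ordinary: the certificate nets 32 − 10 = 22; no certificate nets 24. Ordinary prefers no certificate.
Neither type deviates, so the separating profile is an equilibrium.

Yes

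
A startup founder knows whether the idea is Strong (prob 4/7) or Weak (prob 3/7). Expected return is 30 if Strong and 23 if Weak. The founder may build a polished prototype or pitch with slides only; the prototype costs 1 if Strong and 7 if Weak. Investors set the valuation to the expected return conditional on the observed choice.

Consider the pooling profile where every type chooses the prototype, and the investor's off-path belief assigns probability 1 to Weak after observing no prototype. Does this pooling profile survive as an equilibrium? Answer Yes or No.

On path, the investor holds the prior and pays 4/7·30 + 3/7·23 = 27. Off path (no prototype), believing Weak, it pays 23.
Strong: the prototype nets 27 − 1 = 26; no prototype nets 23. Strong stays.
Weak: the prototype nets 27 − 7 = 20; no prototype nets 23. Weak would deviate.
A type deviates, so pooling fails.

No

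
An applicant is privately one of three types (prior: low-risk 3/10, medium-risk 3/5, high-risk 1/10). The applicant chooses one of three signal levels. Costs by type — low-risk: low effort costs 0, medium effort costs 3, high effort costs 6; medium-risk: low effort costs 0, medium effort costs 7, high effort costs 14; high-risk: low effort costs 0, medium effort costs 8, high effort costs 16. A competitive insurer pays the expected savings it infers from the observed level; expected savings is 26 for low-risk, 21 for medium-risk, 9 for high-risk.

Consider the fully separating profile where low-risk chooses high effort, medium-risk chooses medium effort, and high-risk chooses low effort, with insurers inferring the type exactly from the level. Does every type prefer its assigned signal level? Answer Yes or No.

No

Separating rebates: high effort → 26, medium effort → 21, low effort → 9.
low-risk (assigned high effort): low effort: 9 − 0 = 9; medium effort: 21 − 3 = 18; high effort: 26 − 6 = 20. low-risk stays.
medium-risk (assigned medium effort): low effort: 9 − 0 = 9; medium effort: 21 − 7 = 14; high effort: 26 − 14 = 12. medium-risk stays.
high-risk (assigned low effort): low effort: 9 − 0 = 9; medium effort: 21 − 8 = 13; high effort: 26 − 16 = 10. high-risk prefers medium effort.
At least one type deviates; the separating profile fails.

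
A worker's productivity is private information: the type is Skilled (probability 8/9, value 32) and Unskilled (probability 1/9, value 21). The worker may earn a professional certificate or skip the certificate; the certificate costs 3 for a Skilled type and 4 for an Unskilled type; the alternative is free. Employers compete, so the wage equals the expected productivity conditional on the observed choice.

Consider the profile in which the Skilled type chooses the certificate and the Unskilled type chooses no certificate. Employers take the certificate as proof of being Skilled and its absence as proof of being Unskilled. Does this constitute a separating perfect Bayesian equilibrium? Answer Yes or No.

No

Under these beliefs, the certificate earns wage 32 and no certificate earns wage 21.
Skilled: the certificate nets 32 − 3 = 29; no certificate nets 21. Skilled prefers the certificate.
Unskilled: the certificate nets 32 − 4 = 28; no certificate nets 21. Unskilled would deviate to the certificate.
Unskilled has a profitable deviation, so the profile is not an equilibrium.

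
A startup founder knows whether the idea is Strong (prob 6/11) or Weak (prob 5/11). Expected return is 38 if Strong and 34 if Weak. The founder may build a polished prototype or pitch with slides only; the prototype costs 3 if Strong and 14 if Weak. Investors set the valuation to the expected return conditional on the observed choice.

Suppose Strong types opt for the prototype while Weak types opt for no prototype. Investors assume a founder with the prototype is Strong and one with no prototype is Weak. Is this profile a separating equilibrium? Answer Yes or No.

Yes

Under these beliefs, the prototype earns valuation 38 and no prototype earns valuation 34.
Strong: the prototype nets 38 − 3 = 35; no prototype nets 34. Strong prefers the prototype.
Weak: the prototype nets 38 − 14 = 24; no prototype nets 34. Weak prefers no prototype.
Neither type deviates, so the separating profile is an equilibrium.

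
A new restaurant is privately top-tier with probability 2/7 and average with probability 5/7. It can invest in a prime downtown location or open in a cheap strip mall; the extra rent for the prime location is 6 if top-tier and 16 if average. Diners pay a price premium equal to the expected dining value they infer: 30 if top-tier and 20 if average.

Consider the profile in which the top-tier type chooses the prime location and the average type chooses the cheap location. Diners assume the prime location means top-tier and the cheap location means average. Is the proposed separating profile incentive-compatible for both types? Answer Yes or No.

Yes

Under these beliefs, the prime location earns price premium 30 and the cheap location earns price premium 20.
top-tier: the prime location nets 30 − 6 = 24; the cheap location nets 20. top-tier prefers the prime location.
average: the prime location nets 30 − 16 = 14; the cheap location nets 20. average prefers the cheap location.
Neither type deviates, so the separating profile is an equilibrium.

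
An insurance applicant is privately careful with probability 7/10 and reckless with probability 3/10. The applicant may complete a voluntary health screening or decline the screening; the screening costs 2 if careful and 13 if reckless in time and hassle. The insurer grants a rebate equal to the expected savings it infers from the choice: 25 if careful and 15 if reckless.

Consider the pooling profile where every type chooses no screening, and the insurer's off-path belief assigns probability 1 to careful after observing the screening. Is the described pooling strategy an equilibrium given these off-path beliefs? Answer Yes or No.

No

On path, the insurer holds the prior and pays 7/10·25 + 3/10·15 = 22. Off path (the screening), believing careful, it pays 25.
careful: no screening nets 22; the screening nets 25 − 2 = 23. careful would deviate.
reckless: no screening nets 22; the screening nets 25 − 13 = 12. reckless stays.
A type deviates, so pooling fails.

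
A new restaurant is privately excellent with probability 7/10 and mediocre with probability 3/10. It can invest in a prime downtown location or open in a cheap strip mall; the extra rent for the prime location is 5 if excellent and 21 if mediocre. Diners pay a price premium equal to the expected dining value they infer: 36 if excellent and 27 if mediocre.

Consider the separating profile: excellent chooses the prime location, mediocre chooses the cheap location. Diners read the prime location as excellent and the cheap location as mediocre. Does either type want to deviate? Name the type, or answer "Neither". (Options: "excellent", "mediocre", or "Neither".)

The prime location pays 36; the cheap location pays 27.
excellent: assigned the prime location, nets 36 − 5 = 31; deviating to the cheap location nets 27.
mediocre: assigned the cheap location, nets 27; deviating to the prime location nets 36 − 21 = 15.
Both types strictly prefer their assigned action; no profitable deviation.

Neither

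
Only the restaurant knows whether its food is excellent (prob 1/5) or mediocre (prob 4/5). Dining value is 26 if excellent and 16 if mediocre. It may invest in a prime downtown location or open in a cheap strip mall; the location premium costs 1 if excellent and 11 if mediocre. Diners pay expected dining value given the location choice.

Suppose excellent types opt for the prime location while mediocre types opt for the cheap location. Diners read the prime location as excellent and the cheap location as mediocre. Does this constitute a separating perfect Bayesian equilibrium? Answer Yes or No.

Yes

Under these beliefs, the prime location earns price premium 26 and the cheap location earns price premium 16.
excellent: the prime location nets 26 − 1 = 25; the cheap location nets 16. excellent prefers the prime location.
mediocre: the prime location nets 26 − 11 = 15; the cheap location nets 16. mediocre prefers the cheap location.
Neither type deviates, so the separating profile is an equilibrium.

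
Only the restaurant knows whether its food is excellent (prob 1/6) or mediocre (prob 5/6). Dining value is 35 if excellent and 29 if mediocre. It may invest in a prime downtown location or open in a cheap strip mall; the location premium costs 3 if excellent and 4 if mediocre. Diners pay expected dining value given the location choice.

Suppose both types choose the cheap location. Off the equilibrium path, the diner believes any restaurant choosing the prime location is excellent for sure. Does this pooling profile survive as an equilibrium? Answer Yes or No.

On path, the diner holds the prior and pays 1/6·35 + 5/6·29 = 30. Off path (the prime location), believing excellent, it pays 35.
excellent: the cheap location nets 30; the prime location nets 35 − 3 = 32. excellent would deviate.
mediocre: the cheap location nets 30; the prime location nets 35 − 4 = 31. mediocre would deviate.
A type deviates, so pooling fails.

No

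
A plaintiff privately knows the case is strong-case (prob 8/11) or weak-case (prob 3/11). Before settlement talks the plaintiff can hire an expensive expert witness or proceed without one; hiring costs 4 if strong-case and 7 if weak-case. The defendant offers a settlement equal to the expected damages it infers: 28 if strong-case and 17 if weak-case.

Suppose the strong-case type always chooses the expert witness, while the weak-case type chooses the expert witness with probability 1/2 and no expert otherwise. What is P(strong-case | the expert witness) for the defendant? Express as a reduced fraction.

P(the expert witness) = (8/11)·1 + (3/11)·(1/2) = 19/22.
By Bayes' rule, P(strong-case | the expert witness) = (8/11) / (19/22) = 16/19.

16/19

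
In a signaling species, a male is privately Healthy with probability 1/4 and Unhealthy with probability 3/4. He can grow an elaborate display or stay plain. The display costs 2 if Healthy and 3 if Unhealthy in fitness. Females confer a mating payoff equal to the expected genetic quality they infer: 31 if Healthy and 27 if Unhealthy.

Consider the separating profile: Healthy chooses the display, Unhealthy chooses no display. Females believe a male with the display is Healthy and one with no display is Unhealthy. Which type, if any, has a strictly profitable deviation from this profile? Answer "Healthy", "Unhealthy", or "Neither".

Unhealthy

The display pays 31; no display pays 27.
Healthy: assigned the display, nets 31 − 2 = 29; deviating to no display nets 27.
Unhealthy: assigned no display, nets 27; deviating to the display nets 31 − 3 = 28.
The Unhealthy type gains 1 by deviating.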